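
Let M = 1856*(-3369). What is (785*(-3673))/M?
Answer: 2883305/6252864 ≈ 0.46112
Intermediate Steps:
M = -6252864
(785*(-3673))/M = (785*(-3673))/(-6252864) = -2883305*(-1/6252864) = 2883305/6252864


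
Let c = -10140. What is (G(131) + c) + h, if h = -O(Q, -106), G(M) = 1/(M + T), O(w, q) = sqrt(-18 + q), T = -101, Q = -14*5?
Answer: -304199/30 - 2*I*sqrt(31) ≈ -10140.0 - 11.136*I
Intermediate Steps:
Q = -70
G(M) = 1/(-101 + M) (G(M) = 1/(M - 101) = 1/(-101 + M))
h = -2*I*sqrt(31) (h = -sqrt(-18 - 106) = -sqrt(-124) = -2*I*sqrt(31) ≈ -11.136*I)
(G(131) + c) + h = (1/(-101 + 131) - 10140) - 2*I*sqrt(31) = (1/30 - 10140) - 2*I*sqrt(31) = -304199/30 - 2*I*sqrt(31)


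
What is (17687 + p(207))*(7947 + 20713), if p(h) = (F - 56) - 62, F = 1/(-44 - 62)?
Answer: 26686945290/53 ≈ 5.0353e+8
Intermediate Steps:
F = -1/106 (F = 1/(-106) = -1/106 ≈ -0.0094340)
p(h) = -12509/106 (p(h) = (-1/106 - 56) - 62 = -5937/106 - 62 = -12509/106)
(17687 + p(207))*(7947 + 20713) = (17687 - 12509/106)*(7947 + 20713) = (1862313/106)*28660 = 26686945290/53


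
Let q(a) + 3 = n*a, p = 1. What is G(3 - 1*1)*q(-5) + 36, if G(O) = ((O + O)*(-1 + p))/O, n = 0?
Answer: 36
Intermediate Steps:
q(a) = -3 (q(a) = -3 + 0*a = -3 + 0 = -3)
G(O) = 0 (G(O) = ((O + O)*(-1 + 1))/O = ((2*O)*0)/O = 0/O = 0)
G(3 - 1*1)*q(-5) + 36 = 0*(-3) + 36 = 0 + 36 = 36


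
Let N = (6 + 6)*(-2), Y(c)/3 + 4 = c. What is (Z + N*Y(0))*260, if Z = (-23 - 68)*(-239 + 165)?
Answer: 1825720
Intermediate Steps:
Z = 6734 (Z = -91*(-74) = 6734)
Y(c) = -12 + 3*c
N = -24 (N = 12*(-2) = -24)
(Z + N*Y(0))*260 = (6734 - 24*(-12 + 3*0))*260 = (6734 - 24*(-12 + 0))*260 = (6734 - 24*(-12))*260 = (6734 + 288)*260 = 7022*260 = 1825720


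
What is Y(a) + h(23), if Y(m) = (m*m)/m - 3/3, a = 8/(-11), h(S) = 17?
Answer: 168/11 ≈ 15.273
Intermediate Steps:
a = -8/11 (a = 8*(-1/11) = -8/11 ≈ -0.72727)
Y(m) = -1 + m (Y(m) = m**2/m - 3*1/3 = m - 1 = -1 + m)
Y(a) + h(23) = (-1 - 8/11) + 17 = -19/11 + 17 = 168/11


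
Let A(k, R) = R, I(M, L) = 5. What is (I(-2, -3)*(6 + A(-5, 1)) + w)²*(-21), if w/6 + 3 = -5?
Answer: -3549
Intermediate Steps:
w = -48 (w = -18 + 6*(-5) = -18 - 30 = -48)
(I(-2, -3)*(6 + A(-5, 1)) + w)²*(-21) = (5*(6 + 1) - 48)²*(-21) = (5*7 - 48)²*(-21) = (35 - 48)²*(-21) = (-13)²*(-21) = 169*(-21) = -3549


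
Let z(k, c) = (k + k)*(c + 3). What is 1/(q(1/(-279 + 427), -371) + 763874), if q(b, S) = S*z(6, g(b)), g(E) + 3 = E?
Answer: 37/28262225 ≈ 1.3092e-6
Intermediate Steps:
g(E) = -3 + E
z(k, c) = 2*k*(3 + c) (z(k, c) = (2*k)*(3 + c) = 2*k*(3 + c))
q(b, S) = 12*S*b (q(b, S) = S*(2*6*(3 + (-3 + b))) = S*(2*6*b) = S*(12*b) = 12*S*b)
1/(q(1/(-279 + 427), -371) + 763874) = 1/(12*(-371)/(-279 + 427) + 763874) = 1/(12*(-371)/148 + 763874) = 1/(12*(-371)*(1/148) + 763874) = 1/(-1113/37 + 763874) = 1/(28262225/37) = 37/28262225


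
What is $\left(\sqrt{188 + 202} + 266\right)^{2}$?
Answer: $\left(266 + \sqrt{390}\right)^{2} \approx 81652.0$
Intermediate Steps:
$\left(\sqrt{188 + 202} + 266\right)^{2} = \left(\sqrt{390} + 266\right)^{2} = \left(266 + \sqrt{390}\right)^{2}$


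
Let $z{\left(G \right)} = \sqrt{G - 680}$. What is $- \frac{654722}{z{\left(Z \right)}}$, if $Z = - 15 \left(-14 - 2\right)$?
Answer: $\frac{327361 i \sqrt{110}}{110} \approx 31213.0 i$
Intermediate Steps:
$Z = 240$ ($Z = \left(-15\right) \left(-16\right) = 240$)
$z{\left(G \right)} = \sqrt{-680 + G}$
$- \frac{654722}{z{\left(Z \right)}} = - \frac{654722}{\sqrt{-680 + 240}} = - \frac{654722}{\sqrt{-440}} = - \frac{654722}{2 i \sqrt{110}} = - 654722 \left(- \frac{i \sqrt{110}}{220}\right) = \frac{327361 i \sqrt{110}}{110}$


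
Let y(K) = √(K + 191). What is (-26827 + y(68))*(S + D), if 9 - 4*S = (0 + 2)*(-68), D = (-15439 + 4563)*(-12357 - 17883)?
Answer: -35292557763835/4 + 1315561105*√259/4 ≈ -8.8179e+12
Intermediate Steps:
D = 328890240 (D = -10876*(-30240) = 328890240)
y(K) = √(191 + K)
S = 145/4 (S = 9/4 - (0 + 2)*(-68)/4 = 9/4 - (-68)/2 = 9/4 - ¼*(-136) = 9/4 + 34 = 145/4 ≈ 36.250)
(-26827 + y(68))*(S + D) = (-26827 + √(191 + 68))*(145/4 + 328890240) = (-26827 + √259)*(1315561105/4) = -35292557763835/4 + 1315561105*√259/4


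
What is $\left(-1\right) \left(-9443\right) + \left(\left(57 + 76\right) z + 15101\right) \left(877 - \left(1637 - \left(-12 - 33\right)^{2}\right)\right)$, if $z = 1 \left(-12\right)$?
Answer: $17093268$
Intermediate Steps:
$z = -12$
$\left(-1\right) \left(-9443\right) + \left(\left(57 + 76\right) z + 15101\right) \left(877 - \left(1637 - \left(-12 - 33\right)^{2}\right)\right) = \left(-1\right) \left(-9443\right) + \left(\left(57 + 76\right) \left(-12\right) + 15101\right) \left(877 - \left(1637 - \left(-12 - 33\right)^{2}\right)\right) = 9443 + \left(133 \left(-12\right) + 15101\right) \left(877 - \left(1637 - 2025\right)\right) = 9443 + \left(-1596 + 15101\right) \left(877 + \left(\left(2025 + 1681\right) - 3318\right)\right) = 9443 + 13505 \left(877 + \left(3706 - 3318\right)\right) = 9443 + 13505 \left(877 + 388\right) = 9443 + 13505 \cdot 1265 = 9443 + 17083825 = 17093268$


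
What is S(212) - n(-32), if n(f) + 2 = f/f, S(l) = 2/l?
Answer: 107/106 ≈ 1.0094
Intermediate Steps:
n(f) = -1 (n(f) = -2 + f/f = -2 + 1 = -1)
S(212) - n(-32) = 2/212 - 1*(-1) = 2*(1/212) + 1 = 1/106 + 1 = 107/106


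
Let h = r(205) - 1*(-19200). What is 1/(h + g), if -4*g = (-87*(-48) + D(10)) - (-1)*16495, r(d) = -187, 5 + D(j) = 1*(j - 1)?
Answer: 4/55377 ≈ 7.2232e-5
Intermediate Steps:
D(j) = -6 + j (D(j) = -5 + 1*(j - 1) = -5 + 1*(-1 + j) = -5 + (-1 + j) = -6 + j)
h = 19013 (h = -187 - 1*(-19200) = -187 + 19200 = 19013)
g = -20675/4 (g = -((-87*(-48) + (-6 + 10)) - (-1)*16495)/4 = -((4176 + 4) - 1*(-16495))/4 = -(4180 + 16495)/4 = -1/4*20675 = -20675/4 ≈ -5168.8)
1/(h + g) = 1/(19013 - 20675/4) = 1/(55377/4) = 4/55377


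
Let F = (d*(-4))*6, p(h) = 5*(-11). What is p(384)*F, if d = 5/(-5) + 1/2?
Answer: -660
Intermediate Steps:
d = -1/2 (d = 5*(-1/5) + 1*(1/2) = -1 + 1/2 = -1/2 ≈ -0.50000)
p(h) = -55
F = 12 (F = -1/2*(-4)*6 = 2*6 = 12)
p(384)*F = -55*12 = -660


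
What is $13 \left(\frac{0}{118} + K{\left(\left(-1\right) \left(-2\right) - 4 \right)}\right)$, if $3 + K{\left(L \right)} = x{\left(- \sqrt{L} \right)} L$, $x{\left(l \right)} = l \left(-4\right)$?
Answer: $-39 - 104 i \sqrt{2} \approx -39.0 - 147.08 i$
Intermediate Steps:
$x{\left(l \right)} = - 4 l$
$K{\left(L \right)} = -3 + 4 L^{\frac{3}{2}}$ ($K{\left(L \right)} = -3 + - 4 \left(- \sqrt{L}\right) L = -3 + 4 \sqrt{L} L = -3 + 4 L^{\frac{3}{2}}$)
$13 \left(\frac{0}{118} + K{\left(\left(-1\right) \left(-2\right) - 4 \right)}\right) = 13 \left(\frac{0}{118} - \left(3 - 4 \left(\left(-1\right) \left(-2\right) - 4\right)^{\frac{3}{2}}\right)\right) = 13 \left(0 \cdot \frac{1}{118} - \left(3 - 4 \left(2 - 4\right)^{\frac{3}{2}}\right)\right) = 13 \left(0 - \left(3 - 4 \left(-2\right)^{\frac{3}{2}}\right)\right) = 13 \left(0 - \left(3 - 4 \left(- 2 i \sqrt{2}\right)\right)\right) = 13 \left(0 - \left(3 + 8 i \sqrt{2}\right)\right) = 13 \left(-3 - 8 i \sqrt{2}\right) = -39 - 104 i \sqrt{2}$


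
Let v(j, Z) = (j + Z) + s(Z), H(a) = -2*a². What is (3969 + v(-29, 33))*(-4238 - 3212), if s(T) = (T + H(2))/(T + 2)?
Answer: -207229200/7 ≈ -2.9604e+7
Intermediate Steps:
s(T) = (-8 + T)/(2 + T) (s(T) = (T - 2*2²)/(T + 2) = (T - 2*4)/(2 + T) = (T - 8)/(2 + T) = (-8 + T)/(2 + T))
v(j, Z) = Z + j + (-8 + Z)/(2 + Z) (v(j, Z) = (j + Z) + (-8 + Z)/(2 + Z) = (Z + j) + (-8 + Z)/(2 + Z) = Z + j + (-8 + Z)/(2 + Z))
(3969 + v(-29, 33))*(-4238 - 3212) = (3969 + (-8 + 33 + (2 + 33)*(33 - 29))/(2 + 33))*(-4238 - 3212) = (3969 + (-8 + 33 + 35*4)/35)*(-7450) = (3969 + (-8 + 33 + 140)/35)*(-7450) = (3969 + (1/35)*165)*(-7450) = (3969 + 33/7)*(-7450) = (27816/7)*(-7450) = -207229200/7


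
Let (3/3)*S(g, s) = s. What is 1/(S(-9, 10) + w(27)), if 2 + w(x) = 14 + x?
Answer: 1/49 ≈ 0.020408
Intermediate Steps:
S(g, s) = s
w(x) = 12 + x (w(x) = -2 + (14 + x) = 12 + x)
1/(S(-9, 10) + w(27)) = 1/(10 + (12 + 27)) = 1/(10 + 39) = 1/49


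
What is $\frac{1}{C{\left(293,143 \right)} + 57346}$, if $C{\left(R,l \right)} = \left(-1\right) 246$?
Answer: $\frac{1}{57100} \approx 1.7513 \cdot 10^{-5}$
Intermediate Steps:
$C{\left(R,l \right)} = -246$
$\frac{1}{C{\left(293,143 \right)} + 57346} = \frac{1}{-246 + 57346} = \frac{1}{57100}$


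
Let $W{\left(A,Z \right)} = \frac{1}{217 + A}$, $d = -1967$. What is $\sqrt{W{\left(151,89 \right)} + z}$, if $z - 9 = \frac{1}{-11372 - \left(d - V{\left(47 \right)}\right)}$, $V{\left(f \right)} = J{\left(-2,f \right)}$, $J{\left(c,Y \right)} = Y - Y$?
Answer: $\frac{\sqrt{748892071895}}{288420} \approx 3.0004$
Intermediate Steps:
$J{\left(c,Y \right)} = 0$
$V{\left(f \right)} = 0$
$z = \frac{84644}{9405}$ ($z = 9 + \frac{1}{-11372 + \left(0 - -1967\right)} = 9 + \frac{1}{-11372 + \left(0 + 1967\right)} = 9 + \frac{1}{-11372 + 1967} = 9 + \frac{1}{-9405} = 9 - \frac{1}{9405} = \frac{84644}{9405} \approx 8.9999$)
$\sqrt{W{\left(151,89 \right)} + z} = \sqrt{\frac{1}{217 + 151} + \frac{84644}{9405}} = \sqrt{\frac{1}{368} + \frac{84644}{9405}} = \sqrt{\frac{31158397}{3461040}} = \frac{\sqrt{748892071895}}{288420}$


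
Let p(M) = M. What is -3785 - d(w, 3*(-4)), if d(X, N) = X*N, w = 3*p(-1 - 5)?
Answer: -4001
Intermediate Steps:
w = -18 (w = 3*(-1 - 5) = 3*(-6) = -18)
d(X, N) = N*X
-3785 - d(w, 3*(-4)) = -3785 - 3*(-4)*(-18) = -3785 - (-12)*(-18) = -3785 - 1*216 = -3785 - 216 = -4001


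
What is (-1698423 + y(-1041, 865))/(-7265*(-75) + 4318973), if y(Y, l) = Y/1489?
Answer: -28738101/82298519 ≈ -0.34919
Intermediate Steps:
y(Y, l) = Y/1489 (y(Y, l) = Y*(1/1489) = Y/1489)
(-1698423 + y(-1041, 865))/(-7265*(-75) + 4318973) = (-1698423 + (1/1489)*(-1041))/(-7265*(-75) + 4318973) = (-1698423 - 1041/1489)/(544875 + 4318973) = -2528952888/1489/4863848 = -2528952888/1489*1/4863848 = -28738101/82298519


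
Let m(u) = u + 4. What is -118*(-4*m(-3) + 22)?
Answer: -2124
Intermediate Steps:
m(u) = 4 + u
-118*(-4*m(-3) + 22) = -118*(-4*(4 - 3) + 22) = -118*(-4*1 + 22) = -118*(-4 + 22) = -118*18 = -2124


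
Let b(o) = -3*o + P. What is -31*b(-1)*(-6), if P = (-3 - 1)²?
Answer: 3534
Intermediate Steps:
P = 16 (P = (-4)² = 16)
b(o) = 16 - 3*o (b(o) = -3*o + 16 = 16 - 3*o)
-31*b(-1)*(-6) = -31*(16 - 3*(-1))*(-6) = -31*(16 + 3)*(-6) = -31*19*(-6) = -589*(-6) = 3534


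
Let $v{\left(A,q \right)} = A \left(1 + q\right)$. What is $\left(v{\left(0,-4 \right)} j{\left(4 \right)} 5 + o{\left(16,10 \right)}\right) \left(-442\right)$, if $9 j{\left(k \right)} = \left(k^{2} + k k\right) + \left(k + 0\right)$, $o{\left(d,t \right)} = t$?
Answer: $-4420$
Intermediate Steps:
$j{\left(k \right)} = \frac{k}{9} + \frac{2 k^{2}}{9}$ ($j{\left(k \right)} = \frac{\left(k^{2} + k k\right) + \left(k + 0\right)}{9} = \frac{\left(k^{2} + k^{2}\right) + k}{9} = \frac{2 k^{2} + k}{9} = \frac{k + 2 k^{2}}{9} = \frac{k}{9} + \frac{2 k^{2}}{9}$)
$\left(v{\left(0,-4 \right)} j{\left(4 \right)} 5 + o{\left(16,10 \right)}\right) \left(-442\right) = \left(0 \left(1 - 4\right) \frac{1}{9} \cdot 4 \left(1 + 2 \cdot 4\right) 5 + 10\right) \left(-442\right) = \left(0 \left(-3\right) \frac{1}{9} \cdot 4 \left(1 + 8\right) 5 + 10\right) \left(-442\right) = \left(0 \cdot \frac{1}{9} \cdot 4 \cdot 9 \cdot 5 + 10\right) \left(-442\right) = \left(0 \cdot 4 \cdot 5 + 10\right) \left(-442\right) = \left(0 \cdot 5 + 10\right) \left(-442\right) = \left(0 + 10\right) \left(-442\right) = 10 \left(-442\right) = -4420$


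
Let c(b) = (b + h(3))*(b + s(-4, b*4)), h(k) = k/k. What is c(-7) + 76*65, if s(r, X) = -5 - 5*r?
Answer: 4892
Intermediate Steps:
h(k) = 1
c(b) = (1 + b)*(15 + b) (c(b) = (b + 1)*(b + (-5 - 5*(-4))) = (1 + b)*(b + (-5 + 20)) = (1 + b)*(b + 15) = (1 + b)*(15 + b))
c(-7) + 76*65 = (15 + (-7)² + 16*(-7)) + 76*65 = (15 + 49 - 112) + 4940 = -48 + 4940 = 4892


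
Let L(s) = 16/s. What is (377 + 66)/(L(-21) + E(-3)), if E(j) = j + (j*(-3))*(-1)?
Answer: -9303/268 ≈ -34.713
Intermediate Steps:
E(j) = 4*j (E(j) = j - 3*j*(-1) = j + 3*j = 4*j)
(377 + 66)/(L(-21) + E(-3)) = (377 + 66)/(16/(-21) + 4*(-3)) = 443/(16*(-1/21) - 12) = 443/(-16/21 - 12) = 443/(-268/21) = 443*(-21/268) = -9303/268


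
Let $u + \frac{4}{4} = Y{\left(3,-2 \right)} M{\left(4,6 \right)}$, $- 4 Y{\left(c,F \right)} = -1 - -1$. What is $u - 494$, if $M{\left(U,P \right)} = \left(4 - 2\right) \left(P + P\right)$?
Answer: $-495$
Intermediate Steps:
$Y{\left(c,F \right)} = 0$ ($Y{\left(c,F \right)} = - \frac{-1 - -1}{4} = - \frac{-1 + 1}{4} = \left(- \frac{1}{4}\right) 0 = 0$)
$M{\left(U,P \right)} = 4 P$ ($M{\left(U,P \right)} = 2 \cdot 2 P = 4 P$)
$u = -1$ ($u = -1 + 0 \cdot 4 \cdot 6 = -1 + 0 \cdot 24 = -1 + 0 = -1$)
$u - 494 = -1 - 494 = -495$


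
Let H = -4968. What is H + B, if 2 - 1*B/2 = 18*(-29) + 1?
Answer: -3922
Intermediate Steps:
B = 1046 (B = 4 - 2*(18*(-29) + 1) = 4 - 2*(-522 + 1) = 4 - 2*(-521) = 4 + 1042 = 1046)
H + B = -4968 + 1046 = -3922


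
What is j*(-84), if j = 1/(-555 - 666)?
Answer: 28/407 ≈ 0.068796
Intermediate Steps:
j = -1/1221 (j = 1/(-1221) = -1/1221 ≈ -0.00081900)
j*(-84) = -1/1221*(-84) = 28/407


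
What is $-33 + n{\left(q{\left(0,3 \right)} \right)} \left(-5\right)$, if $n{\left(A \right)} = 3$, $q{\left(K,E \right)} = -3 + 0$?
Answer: $-48$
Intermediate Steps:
$q{\left(K,E \right)} = -3$
$-33 + n{\left(q{\left(0,3 \right)} \right)} \left(-5\right) = -33 + 3 \left(-5\right) = -33 - 15 = -48$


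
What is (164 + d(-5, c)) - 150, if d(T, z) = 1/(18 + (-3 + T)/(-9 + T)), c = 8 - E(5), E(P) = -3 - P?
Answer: 1827/130 ≈ 14.054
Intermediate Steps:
c = 16 (c = 8 - (-3 - 1*5) = 8 - (-3 - 5) = 8 - 1*(-8) = 8 + 8 = 16)
d(T, z) = 1/(18 + (-3 + T)/(-9 + T))
(164 + d(-5, c)) - 150 = (164 + (-9 - 5)/(-165 + 19*(-5))) - 150 = (164 - 14/(-165 - 95)) - 150 = (164 - 14/(-260)) - 150 = (164 - 1/260*(-14)) - 150 = (164 + 7/130) - 150 = 21327/130 - 150 = 1827/130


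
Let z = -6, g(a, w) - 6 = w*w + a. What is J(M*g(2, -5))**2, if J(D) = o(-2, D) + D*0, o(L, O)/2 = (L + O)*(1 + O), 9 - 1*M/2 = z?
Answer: 3834609902656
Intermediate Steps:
g(a, w) = 6 + a + w**2 (g(a, w) = 6 + (w*w + a) = 6 + (w**2 + a) = 6 + (a + w**2) = 6 + a + w**2)
M = 30 (M = 18 - 2*(-6) = 18 + 12 = 30)
o(L, O) = 2*(1 + O)*(L + O) (o(L, O) = 2*((L + O)*(1 + O)) = 2*((1 + O)*(L + O)) = 2*(1 + O)*(L + O))
J(D) = -4 - 2*D + 2*D**2 (J(D) = (2*(-2) + 2*D + 2*D**2 + 2*(-2)*D) + D*0 = (-4 + 2*D + 2*D**2 - 4*D) + 0 = (-4 - 2*D + 2*D**2) + 0 = -4 - 2*D + 2*D**2)
J(M*g(2, -5))**2 = (-4 - 60*(6 + 2 + (-5)**2) + 2*(30*(6 + 2 + (-5)**2))**2)**2 = (-4 - 60*(6 + 2 + 25) + 2*(30*(6 + 2 + 25))**2)**2 = (-4 - 60*33 + 2*(30*33)**2)**2 = (-4 - 2*990 + 2*990**2)**2 = (-4 - 1980 + 2*980100)**2 = (-4 - 1980 + 1960200)**2 = 1958216**2 = 3834609902656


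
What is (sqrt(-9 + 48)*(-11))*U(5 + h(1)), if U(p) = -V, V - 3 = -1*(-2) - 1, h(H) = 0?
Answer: 44*sqrt(39) ≈ 274.78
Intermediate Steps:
V = 4 (V = 3 + (-1*(-2) - 1) = 3 + (2 - 1) = 3 + 1 = 4)
U(p) = -4 (U(p) = -1*4 = -4)
(sqrt(-9 + 48)*(-11))*U(5 + h(1)) = (sqrt(-9 + 48)*(-11))*(-4) = (sqrt(39)*(-11))*(-4) = -11*sqrt(39)*(-4) = 44*sqrt(39)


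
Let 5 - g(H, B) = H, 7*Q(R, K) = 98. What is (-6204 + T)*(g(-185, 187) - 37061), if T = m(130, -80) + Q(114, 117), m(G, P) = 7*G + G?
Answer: 189885650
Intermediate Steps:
Q(R, K) = 14 (Q(R, K) = (⅐)*98 = 14)
m(G, P) = 8*G
g(H, B) = 5 - H
T = 1054 (T = 8*130 + 14 = 1040 + 14 = 1054)
(-6204 + T)*(g(-185, 187) - 37061) = (-6204 + 1054)*((5 - 1*(-185)) - 37061) = -5150*((5 + 185) - 37061) = -5150*(190 - 37061) = -5150*(-36871) = 189885650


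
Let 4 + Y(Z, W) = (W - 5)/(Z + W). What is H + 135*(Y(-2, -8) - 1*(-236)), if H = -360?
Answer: 62271/2 ≈ 31136.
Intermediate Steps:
Y(Z, W) = -4 + (-5 + W)/(W + Z) (Y(Z, W) = -4 + (W - 5)/(Z + W) = -4 + (-5 + W)/(W + Z))
H + 135*(Y(-2, -8) - 1*(-236)) = -360 + 135*((-5 - 4*(-2) - 3*(-8))/(-8 - 2) - 1*(-236)) = -360 + 135*((-5 + 8 + 24)/(-10) + 236) = -360 + 135*(-⅒*27 + 236) = -360 + 135*(-27/10 + 236) = -360 + 135*(2333/10) = -360 + 62991/2 = 62271/2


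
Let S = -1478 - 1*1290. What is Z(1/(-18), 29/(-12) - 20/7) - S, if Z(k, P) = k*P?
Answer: 4185659/1512 ≈ 2768.3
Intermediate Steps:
S = -2768 (S = -1478 - 1290 = -2768)
Z(k, P) = P*k
Z(1/(-18), 29/(-12) - 20/7) - S = (29/(-12) - 20/7)/(-18) - 1*(-2768) = (29*(-1/12) - 20*1/7)*(-1/18) + 2768 = (-29/12 - 20/7)*(-1/18) + 2768 = -443/84*(-1/18) + 2768 = 443/1512 + 2768 = 4185659/1512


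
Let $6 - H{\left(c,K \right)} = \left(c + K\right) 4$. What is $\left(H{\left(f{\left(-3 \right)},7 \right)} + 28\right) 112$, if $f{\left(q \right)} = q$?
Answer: $2016$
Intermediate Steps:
$H{\left(c,K \right)} = 6 - 4 K - 4 c$ ($H{\left(c,K \right)} = 6 - \left(c + K\right) 4 = 6 - \left(K + c\right) 4 = 6 - \left(4 K + 4 c\right) = 6 - 4 K - 4 c$)
$\left(H{\left(f{\left(-3 \right)},7 \right)} + 28\right) 112 = \left(\left(6 - 28 - -12\right) + 28\right) 112 = \left(\left(6 - 28 + 12\right) + 28\right) 112 = \left(-10 + 28\right) 112 = 18 \cdot 112 = 2016$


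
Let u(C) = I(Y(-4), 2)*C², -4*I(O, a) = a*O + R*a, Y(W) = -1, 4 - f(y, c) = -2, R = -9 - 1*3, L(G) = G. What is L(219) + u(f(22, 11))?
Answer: 453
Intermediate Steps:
R = -12 (R = -9 - 3 = -12)
f(y, c) = 6 (f(y, c) = 4 - 1*(-2) = 4 + 2 = 6)
I(O, a) = 3*a - O*a/4 (I(O, a) = -(a*O - 12*a)/4 = -(O*a - 12*a)/4 = -(-12*a + O*a)/4 = 3*a - O*a/4)
u(C) = 13*C²/2 (u(C) = ((¼)*2*(12 - 1*(-1)))*C² = ((¼)*2*(12 + 1))*C² = ((¼)*2*13)*C² = 13*C²/2)
L(219) + u(f(22, 11)) = 219 + (13/2)*6² = 219 + (13/2)*36 = 219 + 234 = 453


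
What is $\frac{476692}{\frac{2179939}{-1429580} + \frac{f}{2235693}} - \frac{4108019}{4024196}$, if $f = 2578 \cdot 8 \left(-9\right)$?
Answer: $- \frac{2043703364886746173714071}{6893484346730611124} \approx -2.9647 \cdot 10^{5}$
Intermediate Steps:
$f = -185616$ ($f = 2578 \left(-72\right) = -185616$)
$\frac{476692}{\frac{2179939}{-1429580} + \frac{f}{2235693}} - \frac{4108019}{4024196} = \frac{476692}{\frac{2179939}{-1429580} - \frac{185616}{2235693}} - \frac{4108019}{4024196} = \frac{476692}{2179939 \left(- \frac{1}{1429580}\right) - \frac{61872}{745231}} - \frac{4108019}{4024196} = \frac{476692}{- \frac{2179939}{1429580} - \frac{61872}{745231}} - \frac{4108019}{4024196} = \frac{476692}{- \frac{1713009094669}{1065367332980}} - \frac{4108019}{4024196} = 476692 \left(- \frac{1065367332980}{1713009094669}\right) - \frac{4108019}{4024196} = - \frac{507852084692902160}{1713009094669} - \frac{4108019}{4024196} = - \frac{2043703364886746173714071}{6893484346730611124}$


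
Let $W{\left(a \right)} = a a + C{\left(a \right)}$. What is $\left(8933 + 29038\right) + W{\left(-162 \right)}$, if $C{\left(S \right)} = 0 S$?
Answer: $64215$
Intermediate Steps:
$C{\left(S \right)} = 0$
$W{\left(a \right)} = a^{2}$ ($W{\left(a \right)} = a a + 0 = a^{2} + 0 = a^{2}$)
$\left(8933 + 29038\right) + W{\left(-162 \right)} = \left(8933 + 29038\right) + \left(-162\right)^{2} = 37971 + 26244 = 64215$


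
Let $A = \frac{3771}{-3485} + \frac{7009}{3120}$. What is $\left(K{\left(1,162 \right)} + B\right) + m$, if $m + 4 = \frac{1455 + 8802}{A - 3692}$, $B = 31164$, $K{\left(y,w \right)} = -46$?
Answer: $\frac{249706085971574}{8026238711} \approx 31111.0$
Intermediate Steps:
$A = \frac{2532169}{2174640}$ ($A = 3771 \left(- \frac{1}{3485}\right) + 7009 \cdot \frac{1}{3120} = - \frac{3771}{3485} + \frac{7009}{3120} = \frac{2532169}{2174640} \approx 1.1644$)
$m = - \frac{54410237324}{8026238711}$ ($m = -4 + \frac{1455 + 8802}{\frac{2532169}{2174640} - 3692} = -4 + \frac{10257}{- \frac{8026238711}{2174640}} = -4 + 10257 \left(- \frac{2174640}{8026238711}\right) = -4 - \frac{22305282480}{8026238711} = - \frac{54410237324}{8026238711} \approx -6.779$)
$\left(K{\left(1,162 \right)} + B\right) + m = \left(-46 + 31164\right) - \frac{54410237324}{8026238711} = 31118 - \frac{54410237324}{8026238711} = \frac{249706085971574}{8026238711}$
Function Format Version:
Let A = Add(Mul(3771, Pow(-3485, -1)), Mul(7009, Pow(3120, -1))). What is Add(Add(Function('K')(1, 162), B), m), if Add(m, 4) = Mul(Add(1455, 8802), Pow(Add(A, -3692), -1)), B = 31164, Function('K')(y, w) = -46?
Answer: Rational(249706085971574, 8026238711) ≈ 31111.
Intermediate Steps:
A = Rational(2532169, 2174640) (A = Add(Mul(3771, Rational(-1, 3485)), Mul(7009, Rational(1, 3120))) = Add(Rational(-3771, 3485), Rational(7009, 3120)) = Rational(2532169, 2174640) ≈ 1.1644)
m = Rational(-54410237324, 8026238711) (m = Add(-4, Mul(Add(1455, 8802), Pow(Add(Rational(2532169, 2174640), -3692), -1))) = Add(-4, Mul(10257, Pow(Rational(-8026238711, 2174640), -1))) = Add(-4, Mul(10257, Rational(-2174640, 8026238711))) = Add(-4, Rational(-22305282480, 8026238711)) = Rational(-54410237324, 8026238711) ≈ -6.7790)
Add(Add(Function('K')(1, 162), B), m) = Add(Add(-46, 31164), Rational(-54410237324, 8026238711)) = Add(31118, Rational(-54410237324, 8026238711)) = Rational(249706085971574, 8026238711)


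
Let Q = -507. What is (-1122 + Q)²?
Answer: 2653641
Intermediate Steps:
(-1122 + Q)² = (-1122 - 507)² = (-1629)² = 2653641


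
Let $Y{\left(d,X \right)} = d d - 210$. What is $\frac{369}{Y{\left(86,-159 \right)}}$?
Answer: $\frac{369}{7186} \approx 0.05135$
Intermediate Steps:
$Y{\left(d,X \right)} = -210 + d^{2}$ ($Y{\left(d,X \right)} = d^{2} - 210 = -210 + d^{2}$)
$\frac{369}{Y{\left(86,-159 \right)}} = \frac{369}{-210 + 86^{2}} = \frac{369}{-210 + 7396} = \frac{369}{7186}$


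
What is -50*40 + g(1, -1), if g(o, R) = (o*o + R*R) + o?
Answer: -1997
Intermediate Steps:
g(o, R) = o + R² + o² (g(o, R) = (o² + R²) + o = (R² + o²) + o = o + R² + o²)
-50*40 + g(1, -1) = -50*40 + (1 + (-1)² + 1²) = -2000 + (1 + 1 + 1) = -2000 + 3 = -1997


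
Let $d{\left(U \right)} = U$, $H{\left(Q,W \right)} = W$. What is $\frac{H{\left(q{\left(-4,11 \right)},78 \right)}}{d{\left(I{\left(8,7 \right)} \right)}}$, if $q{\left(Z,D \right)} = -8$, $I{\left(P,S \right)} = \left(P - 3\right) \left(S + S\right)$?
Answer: $\frac{39}{35} \approx 1.1143$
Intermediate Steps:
$I{\left(P,S \right)} = 2 S \left(-3 + P\right)$ ($I{\left(P,S \right)} = \left(-3 + P\right) 2 S = 2 S \left(-3 + P\right)$)
$\frac{H{\left(q{\left(-4,11 \right)},78 \right)}}{d{\left(I{\left(8,7 \right)} \right)}} = \frac{78}{2 \cdot 7 \left(-3 + 8\right)} = \frac{78}{2 \cdot 7 \cdot 5} = \frac{78}{70} = 78 \cdot \frac{1}{70} = \frac{39}{35}$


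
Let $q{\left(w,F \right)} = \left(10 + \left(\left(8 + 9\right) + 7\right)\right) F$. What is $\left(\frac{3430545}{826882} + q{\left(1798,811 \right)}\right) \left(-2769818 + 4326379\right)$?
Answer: $\frac{35495622182798093}{826882} \approx 4.2927 \cdot 10^{10}$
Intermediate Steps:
$q{\left(w,F \right)} = 34 F$ ($q{\left(w,F \right)} = \left(10 + \left(17 + 7\right)\right) F = \left(10 + 24\right) F = 34 F$)
$\left(\frac{3430545}{826882} + q{\left(1798,811 \right)}\right) \left(-2769818 + 4326379\right) = \left(\frac{3430545}{826882} + 34 \cdot 811\right) \left(-2769818 + 4326379\right) = \left(3430545 \cdot \frac{1}{826882} + 27574\right) 1556561 = \left(\frac{3430545}{826882} + 27574\right) 1556561 = \frac{22803874813}{826882} \cdot 1556561 = \frac{35495622182798093}{826882}$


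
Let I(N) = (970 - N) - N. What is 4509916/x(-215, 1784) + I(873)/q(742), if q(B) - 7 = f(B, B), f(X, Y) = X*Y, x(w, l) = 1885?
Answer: 2483027499276/1037826335 ≈ 2392.5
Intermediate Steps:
q(B) = 7 + B² (q(B) = 7 + B*B = 7 + B²)
I(N) = 970 - 2*N
4509916/x(-215, 1784) + I(873)/q(742) = 4509916/1885 + (970 - 2*873)/(7 + 742²) = 4509916*(1/1885) + (970 - 1746)/(7 + 550564) = 4509916/1885 - 776/550571 = 2483027499276/1037826335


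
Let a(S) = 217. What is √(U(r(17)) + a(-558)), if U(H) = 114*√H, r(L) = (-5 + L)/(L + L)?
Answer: √(62713 + 1938*√102)/17 ≈ 16.874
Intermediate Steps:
r(L) = (-5 + L)/(2*L) (r(L) = (-5 + L)/((2*L)) = (-5 + L)*(1/(2*L)) = (-5 + L)/(2*L))
√(U(r(17)) + a(-558)) = √(114*√((½)*(-5 + 17)/17) + 217) = √(114*√((½)*(1/17)*12) + 217) = √(114*√(6/17) + 217) = √(114*(√102/17) + 217) = √(114*√102/17 + 217) = √(217 + 114*√102/17)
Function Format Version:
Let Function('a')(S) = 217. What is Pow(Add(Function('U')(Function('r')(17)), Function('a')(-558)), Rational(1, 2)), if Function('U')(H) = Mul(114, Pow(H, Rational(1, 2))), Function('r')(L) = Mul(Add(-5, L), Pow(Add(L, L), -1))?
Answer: Mul(Rational(1, 17), Pow(Add(62713, Mul(1938, Pow(102, Rational(1, 2)))), Rational(1, 2))) ≈ 16.874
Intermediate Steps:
Function('r')(L) = Mul(Rational(1, 2), Pow(L, -1), Add(-5, L)) (Function('r')(L) = Mul(Add(-5, L), Pow(Mul(2, L), -1)) = Mul(Add(-5, L), Mul(Rational(1, 2), Pow(L, -1))) = Mul(Rational(1, 2), Pow(L, -1), Add(-5, L)))
Pow(Add(Function('U')(Function('r')(17)), Function('a')(-558)), Rational(1, 2)) = Pow(Add(Mul(114, Pow(Mul(Rational(1, 2), Pow(17, -1), Add(-5, 17)), Rational(1, 2))), 217), Rational(1, 2)) = Pow(Add(Mul(114, Pow(Mul(Rational(1, 2), Rational(1, 17), 12), Rational(1, 2))), 217), Rational(1, 2)) = Pow(Add(Mul(114, Pow(Rational(6, 17), Rational(1, 2))), 217), Rational(1, 2)) = Pow(Add(Mul(114, Mul(Rational(1, 17), Pow(102, Rational(1, 2)))), 217), Rational(1, 2)) = Pow(Add(Mul(Rational(114, 17), Pow(102, Rational(1, 2))), 217), Rational(1, 2)) = Pow(Add(217, Mul(Rational(114, 17), Pow(102, Rational(1, 2)))), Rational(1, 2))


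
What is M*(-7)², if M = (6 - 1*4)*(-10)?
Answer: -980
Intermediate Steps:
M = -20 (M = (6 - 4)*(-10) = 2*(-10) = -20)
M*(-7)² = -20*(-7)² = -20*49 = -980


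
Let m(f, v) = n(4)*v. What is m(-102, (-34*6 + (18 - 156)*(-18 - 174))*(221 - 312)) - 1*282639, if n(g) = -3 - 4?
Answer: 16465365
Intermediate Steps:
n(g) = -7
m(f, v) = -7*v
m(-102, (-34*6 + (18 - 156)*(-18 - 174))*(221 - 312)) - 1*282639 = -7*(-34*6 + (18 - 156)*(-18 - 174))*(221 - 312) - 1*282639 = -7*(-204 - 138*(-192))*(-91) - 282639 = -7*(-204 + 26496)*(-91) - 282639 = -184044*(-91) - 282639 = -7*(-2392572) - 282639 = 16748004 - 282639 = 16465365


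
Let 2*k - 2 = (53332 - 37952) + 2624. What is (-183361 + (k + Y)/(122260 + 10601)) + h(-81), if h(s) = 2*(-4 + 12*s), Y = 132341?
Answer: -24620729149/132861 ≈ -1.8531e+5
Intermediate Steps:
k = 9003 (k = 1 + ((53332 - 37952) + 2624)/2 = 1 + (15380 + 2624)/2 = 1 + (1/2)*18004 = 1 + 9002 = 9003)
h(s) = -8 + 24*s
(-183361 + (k + Y)/(122260 + 10601)) + h(-81) = (-183361 + (9003 + 132341)/(122260 + 10601)) + (-8 + 24*(-81)) = (-183361 + 141344/132861) + (-8 - 1944) = (-183361 + 141344*(1/132861)) - 1952 = (-183361 + 141344/132861) - 1952 = -24361384477/132861 - 1952 = -24620729149/132861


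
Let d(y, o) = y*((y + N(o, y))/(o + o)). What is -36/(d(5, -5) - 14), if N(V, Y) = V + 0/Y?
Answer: 18/7 ≈ 2.5714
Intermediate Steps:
N(V, Y) = V (N(V, Y) = V + 0 = V)
d(y, o) = y*(o + y)/(2*o) (d(y, o) = y*((y + o)/(o + o)) = y*((o + y)/((2*o))) = y*((o + y)*(1/(2*o))) = y*((o + y)/(2*o)) = y*(o + y)/(2*o))
-36/(d(5, -5) - 14) = -36/((1/2)*5*(-5 + 5)/(-5) - 14) = -36/((1/2)*5*(-1/5)*0 - 14) = -36/(0 - 14) = -36/(-14) = -36*(-1/14) = 18/7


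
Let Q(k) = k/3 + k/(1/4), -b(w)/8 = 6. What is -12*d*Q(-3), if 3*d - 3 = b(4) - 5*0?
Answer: -2340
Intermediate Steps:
b(w) = -48 (b(w) = -8*6 = -48)
Q(k) = 13*k/3 (Q(k) = k*(1/3) + k/(1/4) = k/3 + k*4 = k/3 + 4*k = 13*k/3)
d = -15 (d = 1 + (-48 - 5*0)/3 = 1 + (-48 + 0)/3 = 1 + (1/3)*(-48) = 1 - 16 = -15)
-12*d*Q(-3) = -(-180)*(13/3)*(-3) = -(-180)*(-13) = -12*195 = -2340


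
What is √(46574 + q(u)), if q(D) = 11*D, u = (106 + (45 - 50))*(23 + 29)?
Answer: 3*√11594 ≈ 323.03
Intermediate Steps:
u = 5252 (u = (106 - 5)*52 = 101*52 = 5252)
√(46574 + q(u)) = √(46574 + 11*5252) = √(46574 + 57772) = √104346 = 3*√11594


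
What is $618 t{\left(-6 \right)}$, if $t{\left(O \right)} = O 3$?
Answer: $-11124$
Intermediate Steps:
$t{\left(O \right)} = 3 O$
$618 t{\left(-6 \right)} = 618 \cdot 3 \left(-6\right) = 618 \left(-18\right) = -11124$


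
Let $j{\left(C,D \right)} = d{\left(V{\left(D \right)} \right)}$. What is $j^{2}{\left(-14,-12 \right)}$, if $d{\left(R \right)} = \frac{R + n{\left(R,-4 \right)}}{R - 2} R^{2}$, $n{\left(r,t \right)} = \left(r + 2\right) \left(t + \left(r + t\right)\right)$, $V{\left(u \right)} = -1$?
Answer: $\frac{100}{9} \approx 11.111$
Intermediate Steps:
$n{\left(r,t \right)} = \left(2 + r\right) \left(r + 2 t\right)$
$d{\left(R \right)} = \frac{R^{2} \left(-16 + R^{2} - 5 R\right)}{-2 + R}$ ($d{\left(R \right)} = \frac{R + \left(R^{2} + 2 R + 4 \left(-4\right) + 2 R \left(-4\right)\right)}{R - 2} R^{2} = \frac{R + \left(R^{2} + 2 R - 16 - 8 R\right)}{-2 + R} R^{2} = \frac{R - \left(16 - R^{2} + 6 R\right)}{-2 + R} R^{2} = \frac{-16 + R^{2} - 5 R}{-2 + R} R^{2} = \frac{R^{2} \left(-16 + R^{2} - 5 R\right)}{-2 + R}$)
$j{\left(C,D \right)} = \frac{10}{3}$ ($j{\left(C,D \right)} = \frac{\left(-1\right)^{2} \left(-16 + \left(-1\right)^{2} - -5\right)}{-2 - 1} = 1 \frac{1}{-3} \left(-16 + 1 + 5\right) = 1 \left(- \frac{1}{3}\right) \left(-10\right) = \frac{10}{3}$)
$j^{2}{\left(-14,-12 \right)} = \left(\frac{10}{3}\right)^{2} = \frac{100}{9}$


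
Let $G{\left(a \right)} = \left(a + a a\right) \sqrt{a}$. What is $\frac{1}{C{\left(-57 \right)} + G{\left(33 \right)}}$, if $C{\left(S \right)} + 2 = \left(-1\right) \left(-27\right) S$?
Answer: $\frac{1541}{39168491} + \frac{1122 \sqrt{33}}{39168491} \approx 0.0002039$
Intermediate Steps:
$C{\left(S \right)} = -2 + 27 S$ ($C{\left(S \right)} = -2 + \left(-1\right) \left(-27\right) S = -2 + 27 S$)
$G{\left(a \right)} = \sqrt{a} \left(a + a^{2}\right)$ ($G{\left(a \right)} = \left(a + a^{2}\right) \sqrt{a} = \sqrt{a} \left(a + a^{2}\right)$)
$\frac{1}{C{\left(-57 \right)} + G{\left(33 \right)}} = \frac{1}{\left(-2 + 27 \left(-57\right)\right) + 33^{\frac{3}{2}} \left(1 + 33\right)} = \frac{1}{\left(-2 - 1539\right) + 33 \sqrt{33} \cdot 34} = \frac{1}{-1541 + 1122 \sqrt{33}}$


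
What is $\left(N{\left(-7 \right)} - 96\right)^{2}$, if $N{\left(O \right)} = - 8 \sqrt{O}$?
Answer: $8768 + 1536 i \sqrt{7} \approx 8768.0 + 4063.9 i$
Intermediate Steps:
$\left(N{\left(-7 \right)} - 96\right)^{2} = \left(- 8 \sqrt{-7} - 96\right)^{2} = \left(- 8 i \sqrt{7} - 96\right)^{2} = \left(-96 - 8 i \sqrt{7}\right)^{2}$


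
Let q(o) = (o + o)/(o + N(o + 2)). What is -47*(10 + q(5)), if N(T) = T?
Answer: -3055/6 ≈ -509.17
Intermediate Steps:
q(o) = 2*o/(2 + 2*o) (q(o) = (o + o)/(o + (o + 2)) = (2*o)/(o + (2 + o)) = (2*o)/(2 + 2*o) = 2*o/(2 + 2*o))
-47*(10 + q(5)) = -47*(10 + 5/(1 + 5)) = -47*(10 + 5/6) = -47*(10 + 5*(⅙)) = -47*(10 + ⅚) = -47*65/6 = -3055/6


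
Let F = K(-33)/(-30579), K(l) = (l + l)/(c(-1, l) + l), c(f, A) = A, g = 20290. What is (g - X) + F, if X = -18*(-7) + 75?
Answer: 614301530/30579 ≈ 20089.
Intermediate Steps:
X = 201 (X = 126 + 75 = 201)
K(l) = 1 (K(l) = (l + l)/(l + l) = (2*l)/((2*l)) = (2*l)*(1/(2*l)) = 1)
F = -1/30579 (F = 1/(-30579) = 1*(-1/30579) = -1/30579 ≈ -3.2702e-5)
(g - X) + F = (20290 - 1*201) - 1/30579 = (20290 - 201) - 1/30579 = 20089 - 1/30579 = 614301530/30579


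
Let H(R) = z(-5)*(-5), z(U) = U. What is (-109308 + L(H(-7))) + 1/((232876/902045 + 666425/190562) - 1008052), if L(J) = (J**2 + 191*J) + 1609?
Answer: -17726263953531875750547/173278956327627643 ≈ -1.0230e+5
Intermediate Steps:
H(R) = 25 (H(R) = -5*(-5) = 25)
L(J) = 1609 + J**2 + 191*J
(-109308 + L(H(-7))) + 1/((232876/902045 + 666425/190562) - 1008052) = (-109308 + (1609 + 25**2 + 191*25)) + 1/((232876/902045 + 666425/190562) - 1008052) = (-109308 + (1609 + 625 + 4775)) + 1/((232876*(1/902045) + 666425*(1/190562)) - 1008052) = (-109308 + 7009) + 1/((232876/902045 + 666425/190562) - 1008052) = -102299 + 1/(645522655437/171895499290 - 1008052) = -102299 + 1/(-173278956327627643/171895499290) = -102299 - 171895499290/173278956327627643 = -17726263953531875750547/173278956327627643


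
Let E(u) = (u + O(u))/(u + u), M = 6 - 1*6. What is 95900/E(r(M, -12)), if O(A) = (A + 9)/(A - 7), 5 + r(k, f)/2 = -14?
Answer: 327978000/1681 ≈ 1.9511e+5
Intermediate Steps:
M = 0 (M = 6 - 6 = 0)
r(k, f) = -38 (r(k, f) = -10 + 2*(-14) = -10 - 28 = -38)
O(A) = (9 + A)/(-7 + A)
E(u) = (u + (9 + u)/(-7 + u))/(2*u) (E(u) = (u + (9 + u)/(-7 + u))/(u + u) = (u + (9 + u)/(-7 + u))/((2*u)) = (u + (9 + u)/(-7 + u))*(1/(2*u)) = (u + (9 + u)/(-7 + u))/(2*u))
95900/E(r(M, -12)) = 95900/(((½)*(9 - 38 - 38*(-7 - 38))/(-38*(-7 - 38)))) = 95900/(((½)*(-1/38)*(9 - 38 - 38*(-45))/(-45))) = 95900/(((½)*(-1/38)*(-1/45)*(9 - 38 + 1710))) = 95900/(((½)*(-1/38)*(-1/45)*1681)) = 95900/(1681/3420) = 95900*(3420/1681) = 327978000/1681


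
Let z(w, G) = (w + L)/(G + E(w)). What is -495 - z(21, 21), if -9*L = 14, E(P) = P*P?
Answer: -294055/594 ≈ -495.04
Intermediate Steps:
E(P) = P**2
L = -14/9 (L = -1/9*14 = -14/9 ≈ -1.5556)
z(w, G) = (-14/9 + w)/(G + w**2) (z(w, G) = (w - 14/9)/(G + w**2) = (-14/9 + w)/(G + w**2))
-495 - z(21, 21) = -495 - (-14/9 + 21)/(21 + 21**2) = -495 - 175/((21 + 441)*9) = -495 - 175/(462*9) = -495 - 1*25/594 = -495 - 25/594 = -294055/594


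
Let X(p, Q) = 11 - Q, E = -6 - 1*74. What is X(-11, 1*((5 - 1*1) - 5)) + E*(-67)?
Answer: 5372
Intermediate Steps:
E = -80 (E = -6 - 74 = -80)
X(-11, 1*((5 - 1*1) - 5)) + E*(-67) = (11 - ((5 - 1*1) - 5)) - 80*(-67) = (11 - ((5 - 1) - 5)) + 5360 = (11 - (4 - 5)) + 5360 = (11 - (-1)) + 5360 = (11 - 1*(-1)) + 5360 = (11 + 1) + 5360 = 12 + 5360 = 5372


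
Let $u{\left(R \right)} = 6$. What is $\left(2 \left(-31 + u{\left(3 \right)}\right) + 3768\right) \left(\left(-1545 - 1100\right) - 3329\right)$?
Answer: $-22211332$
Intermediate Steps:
$\left(2 \left(-31 + u{\left(3 \right)}\right) + 3768\right) \left(\left(-1545 - 1100\right) - 3329\right) = \left(2 \left(-31 + 6\right) + 3768\right) \left(\left(-1545 - 1100\right) - 3329\right) = \left(2 \left(-25\right) + 3768\right) \left(\left(-1545 - 1100\right) - 3329\right) = \left(-50 + 3768\right) \left(-2645 - 3329\right) = 3718 \left(-5974\right) = -22211332$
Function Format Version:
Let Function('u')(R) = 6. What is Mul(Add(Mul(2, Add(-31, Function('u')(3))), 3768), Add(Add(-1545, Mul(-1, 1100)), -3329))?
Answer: -22211332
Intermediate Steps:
Mul(Add(Mul(2, Add(-31, Function('u')(3))), 3768), Add(Add(-1545, Mul(-1, 1100)), -3329)) = Mul(Add(Mul(2, Add(-31, 6)), 3768), Add(Add(-1545, Mul(-1, 1100)), -3329)) = Mul(Add(Mul(2, -25), 3768), Add(Add(-1545, -1100), -3329)) = Mul(Add(-50, 3768), Add(-2645, -3329)) = Mul(3718, -5974) = -22211332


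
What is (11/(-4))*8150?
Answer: -44825/2 ≈ -22413.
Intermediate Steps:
(11/(-4))*8150 = (11*(-¼))*8150 = -11/4*8150 = -44825/2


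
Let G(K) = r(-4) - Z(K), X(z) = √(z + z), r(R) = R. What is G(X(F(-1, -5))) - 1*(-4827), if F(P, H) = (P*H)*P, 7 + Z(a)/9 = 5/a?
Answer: 4886 + 9*I*√10/2 ≈ 4886.0 + 14.23*I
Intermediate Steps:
Z(a) = -63 + 45/a (Z(a) = -63 + 9*(5/a) = -63 + 45/a)
F(P, H) = H*P² (F(P, H) = (H*P)*P = H*P²)
X(z) = √2*√z (X(z) = √(2*z) = √2*√z)
G(K) = 59 - 45/K (G(K) = -4 - (-63 + 45/K) = -4 + (63 - 45/K) = 59 - 45/K)
G(X(F(-1, -5))) - 1*(-4827) = (59 - 45*(-I*√10/10)) - 1*(-4827) = (59 - 45*(-I*√10/10)) + 4827 = (59 - (-9)*I*√10/2) + 4827 = (59 + 9*I*√10/2) + 4827 = 4886 + 9*I*√10/2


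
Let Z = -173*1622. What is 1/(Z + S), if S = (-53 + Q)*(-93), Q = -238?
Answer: -1/253543 ≈ -3.9441e-6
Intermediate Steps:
Z = -280606
S = 27063 (S = (-53 - 238)*(-93) = -291*(-93) = 27063)
1/(Z + S) = 1/(-280606 + 27063) = 1/(-253543) = -1/253543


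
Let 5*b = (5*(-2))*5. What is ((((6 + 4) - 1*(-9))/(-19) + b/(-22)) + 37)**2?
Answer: 160801/121 ≈ 1328.9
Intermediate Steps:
b = -10 (b = ((5*(-2))*5)/5 = (-10*5)/5 = (1/5)*(-50) = -10)
((((6 + 4) - 1*(-9))/(-19) + b/(-22)) + 37)**2 = ((((6 + 4) - 1*(-9))/(-19) - 10/(-22)) + 37)**2 = (((10 + 9)*(-1/19) - 10*(-1/22)) + 37)**2 = ((19*(-1/19) + 5/11) + 37)**2 = ((-1 + 5/11) + 37)**2 = (-6/11 + 37)**2 = (401/11)**2 = 160801/121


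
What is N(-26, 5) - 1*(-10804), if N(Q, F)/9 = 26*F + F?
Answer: 12019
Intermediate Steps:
N(Q, F) = 243*F (N(Q, F) = 9*(26*F + F) = 9*(27*F) = 243*F)
N(-26, 5) - 1*(-10804) = 243*5 - 1*(-10804) = 1215 + 10804 = 12019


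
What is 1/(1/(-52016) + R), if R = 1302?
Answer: 52016/67724831 ≈ 0.00076805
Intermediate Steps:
1/(1/(-52016) + R) = 1/(1/(-52016) + 1302) = 1/(-1/52016 + 1302) = 1/(67724831/52016) = 52016/67724831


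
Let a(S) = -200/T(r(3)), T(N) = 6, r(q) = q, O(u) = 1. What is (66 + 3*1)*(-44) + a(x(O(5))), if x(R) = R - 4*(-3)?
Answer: -9208/3 ≈ -3069.3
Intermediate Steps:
x(R) = 12 + R (x(R) = R + 12 = 12 + R)
a(S) = -100/3 (a(S) = -200/6 = -200*1/6 = -100/3)
(66 + 3*1)*(-44) + a(x(O(5))) = (66 + 3*1)*(-44) - 100/3 = (66 + 3)*(-44) - 100/3 = 69*(-44) - 100/3 = -3036 - 100/3 = -9208/3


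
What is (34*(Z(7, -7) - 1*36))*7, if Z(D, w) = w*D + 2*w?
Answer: -23562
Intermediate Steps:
Z(D, w) = 2*w + D*w (Z(D, w) = D*w + 2*w = 2*w + D*w)
(34*(Z(7, -7) - 1*36))*7 = (34*(-7*(2 + 7) - 1*36))*7 = (34*(-7*9 - 36))*7 = (34*(-63 - 36))*7 = (34*(-99))*7 = -3366*7 = -23562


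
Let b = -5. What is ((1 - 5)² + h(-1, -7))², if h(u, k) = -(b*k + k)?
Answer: 144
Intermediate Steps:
h(u, k) = 4*k (h(u, k) = -(-5*k + k) = -(-4)*k = 4*k)
((1 - 5)² + h(-1, -7))² = ((1 - 5)² + 4*(-7))² = ((-4)² - 28)² = (16 - 28)² = (-12)² = 144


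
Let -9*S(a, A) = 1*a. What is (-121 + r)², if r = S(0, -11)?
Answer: 14641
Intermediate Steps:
S(a, A) = -a/9
r = 0 (r = -⅑*0 = 0)
(-121 + r)² = (-121 + 0)² = (-121)² = 14641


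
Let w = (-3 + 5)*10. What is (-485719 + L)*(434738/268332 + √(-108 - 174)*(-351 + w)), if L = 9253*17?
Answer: -35693946121/67083 + 108706358*I*√282 ≈ -5.3209e+5 + 1.8255e+9*I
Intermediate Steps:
L = 157301
w = 20 (w = 2*10 = 20)
(-485719 + L)*(434738/268332 + √(-108 - 174)*(-351 + w)) = (-485719 + 157301)*(434738/268332 + √(-108 - 174)*(-351 + 20)) = -328418*(434738*(1/268332) + √(-282)*(-331)) = -328418*(217369/134166 + (I*√282)*(-331)) = -328418*(217369/134166 - 331*I*√282) = -35693946121/67083 + 108706358*I*√282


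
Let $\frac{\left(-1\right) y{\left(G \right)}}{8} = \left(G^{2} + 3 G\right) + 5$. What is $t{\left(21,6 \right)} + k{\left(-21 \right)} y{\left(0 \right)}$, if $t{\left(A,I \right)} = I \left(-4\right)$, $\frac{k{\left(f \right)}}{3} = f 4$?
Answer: $10056$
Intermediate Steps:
$k{\left(f \right)} = 12 f$ ($k{\left(f \right)} = 3 f 4 = 3 \cdot 4 f = 12 f$)
$y{\left(G \right)} = -40 - 24 G - 8 G^{2}$ ($y{\left(G \right)} = - 8 \left(\left(G^{2} + 3 G\right) + 5\right) = - 8 \left(5 + G^{2} + 3 G\right) = -40 - 24 G - 8 G^{2}$)
$t{\left(A,I \right)} = - 4 I$
$t{\left(21,6 \right)} + k{\left(-21 \right)} y{\left(0 \right)} = \left(-4\right) 6 + 12 \left(-21\right) \left(-40 - 0 - 8 \cdot 0^{2}\right) = -24 - 252 \left(-40 + 0 - 0\right) = -24 - 252 \left(-40 + 0 + 0\right) = -24 - -10080 = -24 + 10080 = 10056$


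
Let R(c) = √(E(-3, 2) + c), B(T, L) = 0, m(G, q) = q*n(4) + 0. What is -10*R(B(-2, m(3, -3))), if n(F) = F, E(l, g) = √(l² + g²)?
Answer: -10*13^(¼) ≈ -18.988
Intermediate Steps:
E(l, g) = √(g² + l²)
m(G, q) = 4*q (m(G, q) = q*4 + 0 = 4*q + 0 = 4*q)
R(c) = √(c + √13) (R(c) = √(√(2² + (-3)²) + c) = √(√(4 + 9) + c) = √(√13 + c) = √(c + √13))
-10*R(B(-2, m(3, -3))) = -10*√(0 + √13) = -10*13^(¼)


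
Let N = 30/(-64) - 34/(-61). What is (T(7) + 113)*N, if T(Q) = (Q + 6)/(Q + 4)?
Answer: 27161/2684 ≈ 10.120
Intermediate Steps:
T(Q) = (6 + Q)/(4 + Q)
N = 173/1952 (N = 30*(-1/64) - 34*(-1/61) = -15/32 + 34/61 = 173/1952 ≈ 0.088627)
(T(7) + 113)*N = ((6 + 7)/(4 + 7) + 113)*(173/1952) = (13/11 + 113)*(173/1952) = (1256/11)*(173/1952) = 27161/2684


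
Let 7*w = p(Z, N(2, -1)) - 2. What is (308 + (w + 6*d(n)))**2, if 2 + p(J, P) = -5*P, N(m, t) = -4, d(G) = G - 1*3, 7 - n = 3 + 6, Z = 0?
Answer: 3849444/49 ≈ 78560.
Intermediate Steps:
n = -2 (n = 7 - (3 + 6) = 7 - 1*9 = 7 - 9 = -2)
d(G) = -3 + G (d(G) = G - 3 = -3 + G)
p(J, P) = -2 - 5*P
w = 16/7 (w = ((-2 - 5*(-4)) - 2)/7 = ((-2 + 20) - 2)/7 = (18 - 2)/7 = (1/7)*16 = 16/7 ≈ 2.2857)
(308 + (w + 6*d(n)))**2 = (308 + (16/7 + 6*(-3 - 2)))**2 = (308 + (16/7 + 6*(-5)))**2 = (308 + (16/7 - 30))**2 = (308 - 194/7)**2 = (1962/7)**2 = 3849444/49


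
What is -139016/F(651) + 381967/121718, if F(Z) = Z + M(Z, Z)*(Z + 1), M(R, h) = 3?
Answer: -15924961519/317318826 ≈ -50.186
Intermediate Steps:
F(Z) = 3 + 4*Z (F(Z) = Z + 3*(Z + 1) = Z + 3*(1 + Z) = Z + (3 + 3*Z) = 3 + 4*Z)
-139016/F(651) + 381967/121718 = -139016/(3 + 4*651) + 381967/121718 = -139016/(3 + 2604) + 381967*(1/121718) = -139016/2607 + 381967/121718 = -15924961519/317318826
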